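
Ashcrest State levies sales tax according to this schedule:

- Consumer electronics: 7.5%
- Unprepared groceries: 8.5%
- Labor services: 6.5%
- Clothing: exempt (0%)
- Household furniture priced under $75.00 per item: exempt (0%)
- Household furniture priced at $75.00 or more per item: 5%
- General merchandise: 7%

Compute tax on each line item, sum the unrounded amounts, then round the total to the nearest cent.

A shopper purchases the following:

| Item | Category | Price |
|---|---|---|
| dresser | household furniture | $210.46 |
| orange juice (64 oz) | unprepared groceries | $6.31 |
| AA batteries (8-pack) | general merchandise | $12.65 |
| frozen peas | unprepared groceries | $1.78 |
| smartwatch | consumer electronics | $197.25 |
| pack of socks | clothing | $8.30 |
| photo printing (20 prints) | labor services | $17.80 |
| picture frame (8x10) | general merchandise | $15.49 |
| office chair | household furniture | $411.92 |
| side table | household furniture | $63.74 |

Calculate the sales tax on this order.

$49.73

Dresser $210.46: household furniture, $75.00 or more → 5% → $10.523
Orange juice (64 oz) $6.31: unprepared groceries → 8.5% → $0.53635
AA batteries (8-pack) $12.65: general merchandise → 7% → $0.8855
Frozen peas $1.78: unprepared groceries → 8.5% → $0.1513
Smartwatch $197.25: consumer electronics → 7.5% → $14.79375
Pack of socks $8.30: clothing → 0% → $0.00
Photo printing (20 prints) $17.80: labor services → 6.5% → $1.157
Picture frame (8x10) $15.49: general merchandise → 7% → $1.0843
Office chair $411.92: household furniture, $75.00 or more → 5% → $20.596
Side table $63.74: household furniture, under $75.00 → 0% → $0.00
Unrounded tax sum = $49.7272 → $49.73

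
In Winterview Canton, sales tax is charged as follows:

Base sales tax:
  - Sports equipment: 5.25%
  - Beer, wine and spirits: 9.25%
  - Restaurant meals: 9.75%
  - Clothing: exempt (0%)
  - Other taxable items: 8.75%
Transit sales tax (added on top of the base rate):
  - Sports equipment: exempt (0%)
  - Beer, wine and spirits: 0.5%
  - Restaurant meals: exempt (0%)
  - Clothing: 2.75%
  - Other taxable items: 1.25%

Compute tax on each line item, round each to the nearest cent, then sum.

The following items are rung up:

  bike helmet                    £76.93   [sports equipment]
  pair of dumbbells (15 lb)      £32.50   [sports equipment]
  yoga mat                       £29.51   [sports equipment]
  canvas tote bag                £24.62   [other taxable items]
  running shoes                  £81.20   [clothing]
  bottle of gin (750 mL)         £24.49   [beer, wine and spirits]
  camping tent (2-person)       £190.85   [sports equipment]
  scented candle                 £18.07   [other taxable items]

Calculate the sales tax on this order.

Bike helmet £76.93: sports equipment → 5.25% + 0% transit = 5.25% → £4.04
Pair of dumbbells (15 lb) £32.50: sports equipment → 5.25% + 0% transit = 5.25% → £1.71
Yoga mat £29.51: sports equipment → 5.25% + 0% transit = 5.25% → £1.55
Canvas tote bag £24.62: other taxable items → 8.75% + 1.25% transit = 10% → £2.46
Running shoes £81.20: clothing → 0% + 2.75% transit = 2.75% → £2.23
Bottle of gin (750 mL) £24.49: beer, wine and spirits → 9.25% + 0.5% transit = 9.75% → £2.39
Camping tent (2-person) £190.85: sports equipment → 5.25% + 0% transit = 5.25% → £10.02
Scented candle £18.07: other taxable items → 8.75% + 1.25% transit = 10% → £1.81
Total tax = £4.04 + £1.71 + £1.55 + £2.46 + £2.23 + £2.39 + £10.02 + £1.81 = £26.21

£26.21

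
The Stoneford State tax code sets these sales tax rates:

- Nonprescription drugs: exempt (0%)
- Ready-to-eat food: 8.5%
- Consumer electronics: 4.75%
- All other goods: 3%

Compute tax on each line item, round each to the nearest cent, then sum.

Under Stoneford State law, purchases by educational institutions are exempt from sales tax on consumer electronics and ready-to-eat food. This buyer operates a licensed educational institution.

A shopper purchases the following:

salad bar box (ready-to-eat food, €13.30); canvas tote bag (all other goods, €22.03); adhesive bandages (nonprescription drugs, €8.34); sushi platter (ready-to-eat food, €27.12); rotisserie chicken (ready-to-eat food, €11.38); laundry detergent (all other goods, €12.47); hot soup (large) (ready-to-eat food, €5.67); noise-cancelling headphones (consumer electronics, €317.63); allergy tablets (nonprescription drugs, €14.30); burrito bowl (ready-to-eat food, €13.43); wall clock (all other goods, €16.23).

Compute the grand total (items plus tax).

Salad bar box €13.30: ready-to-eat food, buyer-exempt → 0% → €0.00
Canvas tote bag €22.03: all other goods → 3% → €0.66
Adhesive bandages €8.34: nonprescription drugs → 0% → €0.00
Sushi platter €27.12: ready-to-eat food, buyer-exempt → 0% → €0.00
Rotisserie chicken €11.38: ready-to-eat food, buyer-exempt → 0% → €0.00
Laundry detergent €12.47: all other goods → 3% → €0.37
Hot soup (large) €5.67: ready-to-eat food, buyer-exempt → 0% → €0.00
Noise-cancelling headphones €317.63: consumer electronics, buyer-exempt → 0% → €0.00
Allergy tablets €14.30: nonprescription drugs → 0% → €0.00
Burrito bowl €13.43: ready-to-eat food, buyer-exempt → 0% → €0.00
Wall clock €16.23: all other goods → 3% → €0.49
Subtotal = €461.90; tax = €1.52; total due = €463.42

€463.42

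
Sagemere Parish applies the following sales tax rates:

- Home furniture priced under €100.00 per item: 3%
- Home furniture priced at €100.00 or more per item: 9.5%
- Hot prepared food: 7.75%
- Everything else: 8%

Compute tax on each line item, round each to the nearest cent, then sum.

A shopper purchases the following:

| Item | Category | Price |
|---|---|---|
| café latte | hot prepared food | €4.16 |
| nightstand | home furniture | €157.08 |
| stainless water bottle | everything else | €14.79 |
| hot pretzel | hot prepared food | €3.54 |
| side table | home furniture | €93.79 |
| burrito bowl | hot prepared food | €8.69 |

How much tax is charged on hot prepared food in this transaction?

Café latte €4.16: hot prepared food → 7.75% → €0.32
Hot pretzel €3.54: hot prepared food → 7.75% → €0.27
Burrito bowl €8.69: hot prepared food → 7.75% → €0.67
Tax on hot prepared food = €0.32 + €0.27 + €0.67 = €1.26

€1.26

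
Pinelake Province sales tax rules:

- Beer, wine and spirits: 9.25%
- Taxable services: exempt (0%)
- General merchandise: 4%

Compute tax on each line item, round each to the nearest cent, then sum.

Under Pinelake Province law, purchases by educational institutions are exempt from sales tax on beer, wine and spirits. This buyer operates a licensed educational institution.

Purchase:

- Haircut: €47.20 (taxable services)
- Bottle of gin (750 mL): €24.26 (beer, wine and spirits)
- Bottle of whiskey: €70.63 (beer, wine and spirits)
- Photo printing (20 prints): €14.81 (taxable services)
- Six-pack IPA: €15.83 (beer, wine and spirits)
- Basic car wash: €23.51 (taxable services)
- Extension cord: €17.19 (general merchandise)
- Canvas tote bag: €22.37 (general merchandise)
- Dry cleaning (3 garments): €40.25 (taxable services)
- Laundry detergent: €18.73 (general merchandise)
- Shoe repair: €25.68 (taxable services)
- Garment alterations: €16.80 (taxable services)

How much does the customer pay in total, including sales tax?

Haircut €47.20: taxable services → 0% → €0.00
Bottle of gin (750 mL) €24.26: beer, wine and spirits, buyer-exempt → 0% → €0.00
Bottle of whiskey €70.63: beer, wine and spirits, buyer-exempt → 0% → €0.00
Photo printing (20 prints) €14.81: taxable services → 0% → €0.00
Six-pack IPA €15.83: beer, wine and spirits, buyer-exempt → 0% → €0.00
Basic car wash €23.51: taxable services → 0% → €0.00
Extension cord €17.19: general merchandise → 4% → €0.69
Canvas tote bag €22.37: general merchandise → 4% → €0.89
Dry cleaning (3 garments) €40.25: taxable services → 0% → €0.00
Laundry detergent €18.73: general merchandise → 4% → €0.75
Shoe repair €25.68: taxable services → 0% → €0.00
Garment alterations €16.80: taxable services → 0% → €0.00
Subtotal = €337.26; tax = €2.33; total due = €339.59

€339.59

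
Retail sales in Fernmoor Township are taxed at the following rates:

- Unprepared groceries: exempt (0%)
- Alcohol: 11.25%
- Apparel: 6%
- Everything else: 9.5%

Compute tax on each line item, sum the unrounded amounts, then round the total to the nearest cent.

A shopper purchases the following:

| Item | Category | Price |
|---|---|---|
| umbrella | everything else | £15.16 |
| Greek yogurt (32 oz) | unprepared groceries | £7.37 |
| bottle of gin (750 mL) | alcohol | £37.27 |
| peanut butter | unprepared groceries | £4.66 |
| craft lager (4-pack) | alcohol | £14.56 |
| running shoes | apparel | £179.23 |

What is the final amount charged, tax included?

Umbrella £15.16: everything else → 9.5% → £1.4402
Greek yogurt (32 oz) £7.37: unprepared groceries → 0% → £0.00
Bottle of gin (750 mL) £37.27: alcohol → 11.25% → £4.192875
Peanut butter £4.66: unprepared groceries → 0% → £0.00
Craft lager (4-pack) £14.56: alcohol → 11.25% → £1.638
Running shoes £179.23: apparel → 6% → £10.7538
Subtotal = £258.25; unrounded tax = £18.024875 → £18.02; total due = £276.27

£276.27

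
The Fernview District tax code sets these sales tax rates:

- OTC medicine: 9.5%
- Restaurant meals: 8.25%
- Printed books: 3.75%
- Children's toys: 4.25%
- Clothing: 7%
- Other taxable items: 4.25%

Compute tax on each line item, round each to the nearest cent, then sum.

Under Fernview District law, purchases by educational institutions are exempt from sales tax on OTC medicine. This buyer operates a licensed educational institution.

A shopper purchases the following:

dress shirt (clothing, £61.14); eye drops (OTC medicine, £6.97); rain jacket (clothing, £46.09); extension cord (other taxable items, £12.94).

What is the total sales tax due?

Dress shirt £61.14: clothing → 7% → £4.28
Eye drops £6.97: OTC medicine, buyer-exempt → 0% → £0.00
Rain jacket £46.09: clothing → 7% → £3.23
Extension cord £12.94: other taxable items → 4.25% → £0.55
Total tax = £4.28 + £3.23 + £0.55 = £8.06

£8.06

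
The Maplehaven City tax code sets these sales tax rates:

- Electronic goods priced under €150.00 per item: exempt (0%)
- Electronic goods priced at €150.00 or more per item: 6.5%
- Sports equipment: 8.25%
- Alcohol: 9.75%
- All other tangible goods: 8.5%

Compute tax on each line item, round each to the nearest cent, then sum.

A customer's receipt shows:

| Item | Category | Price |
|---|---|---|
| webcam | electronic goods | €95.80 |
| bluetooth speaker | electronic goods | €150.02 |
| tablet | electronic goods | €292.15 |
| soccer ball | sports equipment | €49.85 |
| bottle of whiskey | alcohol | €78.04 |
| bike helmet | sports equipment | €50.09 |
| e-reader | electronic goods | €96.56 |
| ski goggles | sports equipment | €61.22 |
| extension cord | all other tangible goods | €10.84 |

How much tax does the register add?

€50.56

Webcam €95.80: electronic goods, under €150.00 → 0% → €0.00
Bluetooth speaker €150.02: electronic goods, €150.00 or more → 6.5% → €9.75
Tablet €292.15: electronic goods, €150.00 or more → 6.5% → €18.99
Soccer ball €49.85: sports equipment → 8.25% → €4.11
Bottle of whiskey €78.04: alcohol → 9.75% → €7.61
Bike helmet €50.09: sports equipment → 8.25% → €4.13
E-reader €96.56: electronic goods, under €150.00 → 0% → €0.00
Ski goggles €61.22: sports equipment → 8.25% → €5.05
Extension cord €10.84: all other tangible goods → 8.5% → €0.92
Total tax = €9.75 + €18.99 + €4.11 + €7.61 + €4.13 + €5.05 + €0.92 = €50.56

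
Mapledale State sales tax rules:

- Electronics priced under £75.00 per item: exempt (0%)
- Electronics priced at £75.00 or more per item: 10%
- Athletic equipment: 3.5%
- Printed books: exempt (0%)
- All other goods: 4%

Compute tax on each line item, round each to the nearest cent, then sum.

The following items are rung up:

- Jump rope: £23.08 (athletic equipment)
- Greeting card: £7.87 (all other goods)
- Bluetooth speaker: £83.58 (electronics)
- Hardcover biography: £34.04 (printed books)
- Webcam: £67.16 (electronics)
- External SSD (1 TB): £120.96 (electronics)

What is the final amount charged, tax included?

£358.27

Jump rope £23.08: athletic equipment → 3.5% → £0.81
Greeting card £7.87: all other goods → 4% → £0.31
Bluetooth speaker £83.58: electronics, £75.00 or more → 10% → £8.36
Hardcover biography £34.04: printed books → 0% → £0.00
Webcam £67.16: electronics, under £75.00 → 0% → £0.00
External SSD (1 TB) £120.96: electronics, £75.00 or more → 10% → £12.10
Subtotal = £336.69; tax = £21.58; total due = £358.27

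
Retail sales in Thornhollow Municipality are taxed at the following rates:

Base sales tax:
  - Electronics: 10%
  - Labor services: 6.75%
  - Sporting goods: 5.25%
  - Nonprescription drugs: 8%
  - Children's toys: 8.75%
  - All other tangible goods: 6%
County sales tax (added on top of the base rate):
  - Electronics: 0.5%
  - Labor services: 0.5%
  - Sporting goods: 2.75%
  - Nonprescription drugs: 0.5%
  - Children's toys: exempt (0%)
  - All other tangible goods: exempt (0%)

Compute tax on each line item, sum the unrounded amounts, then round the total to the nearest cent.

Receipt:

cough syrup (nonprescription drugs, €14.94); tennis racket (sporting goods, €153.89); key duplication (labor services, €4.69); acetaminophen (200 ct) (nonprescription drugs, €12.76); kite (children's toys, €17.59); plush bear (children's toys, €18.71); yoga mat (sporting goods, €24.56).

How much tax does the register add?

Cough syrup €14.94: nonprescription drugs → 8% + 0.5% county = 8.5% → €1.2699
Tennis racket €153.89: sporting goods → 5.25% + 2.75% county = 8% → €12.3112
Key duplication €4.69: labor services → 6.75% + 0.5% county = 7.25% → €0.340025
Acetaminophen (200 ct) €12.76: nonprescription drugs → 8% + 0.5% county = 8.5% → €1.0846
Kite €17.59: children's toys → 8.75% + 0% county = 8.75% → €1.539125
Plush bear €18.71: children's toys → 8.75% + 0% county = 8.75% → €1.637125
Yoga mat €24.56: sporting goods → 5.25% + 2.75% county = 8% → €1.9648
Unrounded tax sum = €20.146775 → €20.15

€20.15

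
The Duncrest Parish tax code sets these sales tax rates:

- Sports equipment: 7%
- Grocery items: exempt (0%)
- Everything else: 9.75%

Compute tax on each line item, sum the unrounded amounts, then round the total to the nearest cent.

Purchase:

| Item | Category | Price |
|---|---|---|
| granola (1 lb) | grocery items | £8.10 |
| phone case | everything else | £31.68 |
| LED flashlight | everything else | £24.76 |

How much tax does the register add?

£5.50

Granola (1 lb) £8.10: grocery items → 0% → £0.00
Phone case £31.68: everything else → 9.75% → £3.0888
LED flashlight £24.76: everything else → 9.75% → £2.4141
Unrounded tax sum = £5.5029 → £5.50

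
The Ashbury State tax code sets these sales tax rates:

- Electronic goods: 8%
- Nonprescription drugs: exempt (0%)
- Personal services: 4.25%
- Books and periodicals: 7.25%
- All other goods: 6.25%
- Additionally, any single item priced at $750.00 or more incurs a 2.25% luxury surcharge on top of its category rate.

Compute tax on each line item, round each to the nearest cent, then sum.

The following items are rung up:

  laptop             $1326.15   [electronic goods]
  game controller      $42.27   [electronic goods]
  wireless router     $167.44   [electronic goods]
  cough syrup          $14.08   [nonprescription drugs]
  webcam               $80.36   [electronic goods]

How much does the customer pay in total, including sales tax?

$1789.44

Laptop $1326.15: electronic goods → 8% + 2.25% surcharge = 10.25% → $135.93
Game controller $42.27: electronic goods → 8% → $3.38
Wireless router $167.44: electronic goods → 8% → $13.40
Cough syrup $14.08: nonprescription drugs → 0% → $0.00
Webcam $80.36: electronic goods → 8% → $6.43
Subtotal = $1630.30; tax = $159.14; total due = $1789.44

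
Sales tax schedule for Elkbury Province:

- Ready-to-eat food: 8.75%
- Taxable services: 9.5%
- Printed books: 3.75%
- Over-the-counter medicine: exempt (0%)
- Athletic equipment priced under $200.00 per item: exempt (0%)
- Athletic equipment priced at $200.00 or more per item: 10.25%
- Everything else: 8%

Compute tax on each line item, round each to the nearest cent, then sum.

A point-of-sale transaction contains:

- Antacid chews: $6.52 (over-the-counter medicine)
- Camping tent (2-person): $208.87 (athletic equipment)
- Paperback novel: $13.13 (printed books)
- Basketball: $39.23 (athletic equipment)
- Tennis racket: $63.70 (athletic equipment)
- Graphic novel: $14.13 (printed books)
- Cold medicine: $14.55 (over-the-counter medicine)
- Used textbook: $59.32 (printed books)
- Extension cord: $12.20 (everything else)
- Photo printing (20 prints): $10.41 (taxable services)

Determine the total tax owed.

Antacid chews $6.52: over-the-counter medicine → 0% → $0.00
Camping tent (2-person) $208.87: athletic equipment, $200.00 or more → 10.25% → $21.41
Paperback novel $13.13: printed books → 3.75% → $0.49
Basketball $39.23: athletic equipment, under $200.00 → 0% → $0.00
Tennis racket $63.70: athletic equipment, under $200.00 → 0% → $0.00
Graphic novel $14.13: printed books → 3.75% → $0.53
Cold medicine $14.55: over-the-counter medicine → 0% → $0.00
Used textbook $59.32: printed books → 3.75% → $2.22
Extension cord $12.20: everything else → 8% → $0.98
Photo printing (20 prints) $10.41: taxable services → 9.5% → $0.99
Total tax = $21.41 + $0.49 + $0.53 + $2.22 + $0.98 + $0.99 = $26.62

$26.62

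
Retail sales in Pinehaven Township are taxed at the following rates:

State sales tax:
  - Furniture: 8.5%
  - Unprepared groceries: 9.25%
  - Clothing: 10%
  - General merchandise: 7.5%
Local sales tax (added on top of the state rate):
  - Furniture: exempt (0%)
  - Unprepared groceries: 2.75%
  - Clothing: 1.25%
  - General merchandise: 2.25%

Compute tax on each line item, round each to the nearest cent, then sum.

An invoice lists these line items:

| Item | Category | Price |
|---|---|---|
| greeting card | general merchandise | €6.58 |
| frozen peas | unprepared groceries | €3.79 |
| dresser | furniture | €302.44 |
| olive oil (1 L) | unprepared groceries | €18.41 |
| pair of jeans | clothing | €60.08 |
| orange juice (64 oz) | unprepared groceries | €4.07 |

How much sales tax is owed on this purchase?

Greeting card €6.58: general merchandise → 7.5% + 2.25% local = 9.75% → €0.64
Frozen peas €3.79: unprepared groceries → 9.25% + 2.75% local = 12% → €0.45
Dresser €302.44: furniture → 8.5% + 0% local = 8.5% → €25.71
Olive oil (1 L) €18.41: unprepared groceries → 9.25% + 2.75% local = 12% → €2.21
Pair of jeans €60.08: clothing → 10% + 1.25% local = 11.25% → €6.76
Orange juice (64 oz) €4.07: unprepared groceries → 9.25% + 2.75% local = 12% → €0.49
Total tax = €0.64 + €0.45 + €25.71 + €2.21 + €6.76 + €0.49 = €36.26

€36.26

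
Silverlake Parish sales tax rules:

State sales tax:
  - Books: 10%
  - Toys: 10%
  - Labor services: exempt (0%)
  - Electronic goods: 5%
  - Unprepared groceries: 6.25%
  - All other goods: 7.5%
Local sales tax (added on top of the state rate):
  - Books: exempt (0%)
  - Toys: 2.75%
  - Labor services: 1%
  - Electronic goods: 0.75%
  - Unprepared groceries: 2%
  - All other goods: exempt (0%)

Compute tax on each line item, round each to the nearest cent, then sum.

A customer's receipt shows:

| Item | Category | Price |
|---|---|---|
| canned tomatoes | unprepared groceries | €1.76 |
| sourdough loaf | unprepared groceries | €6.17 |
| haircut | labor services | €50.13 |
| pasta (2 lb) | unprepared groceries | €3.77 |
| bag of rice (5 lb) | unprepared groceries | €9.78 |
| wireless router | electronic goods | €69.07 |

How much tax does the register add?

€6.25

Canned tomatoes €1.76: unprepared groceries → 6.25% + 2% local = 8.25% → €0.15
Sourdough loaf €6.17: unprepared groceries → 6.25% + 2% local = 8.25% → €0.51
Haircut €50.13: labor services → 0% + 1% local = 1% → €0.50
Pasta (2 lb) €3.77: unprepared groceries → 6.25% + 2% local = 8.25% → €0.31
Bag of rice (5 lb) €9.78: unprepared groceries → 6.25% + 2% local = 8.25% → €0.81
Wireless router €69.07: electronic goods → 5% + 0.75% local = 5.75% → €3.97
Total tax = €0.15 + €0.51 + €0.50 + €0.31 + €0.81 + €3.97 = €6.25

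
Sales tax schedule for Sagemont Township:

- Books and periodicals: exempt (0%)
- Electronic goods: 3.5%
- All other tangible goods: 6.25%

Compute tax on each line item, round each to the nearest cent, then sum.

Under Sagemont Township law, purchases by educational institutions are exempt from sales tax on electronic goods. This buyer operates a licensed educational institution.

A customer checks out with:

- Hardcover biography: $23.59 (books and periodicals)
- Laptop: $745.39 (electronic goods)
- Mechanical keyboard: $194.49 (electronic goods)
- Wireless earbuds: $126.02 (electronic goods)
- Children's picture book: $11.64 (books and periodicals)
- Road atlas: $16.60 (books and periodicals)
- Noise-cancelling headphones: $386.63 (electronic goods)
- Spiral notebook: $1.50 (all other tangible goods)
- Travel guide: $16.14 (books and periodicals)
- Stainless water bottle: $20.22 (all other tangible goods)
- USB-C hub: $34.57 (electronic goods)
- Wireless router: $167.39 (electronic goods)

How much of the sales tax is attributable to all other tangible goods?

$1.35

Spiral notebook $1.50: all other tangible goods → 6.25% → $0.09
Stainless water bottle $20.22: all other tangible goods → 6.25% → $1.26
Tax on all other tangible goods = $0.09 + $1.26 = $1.35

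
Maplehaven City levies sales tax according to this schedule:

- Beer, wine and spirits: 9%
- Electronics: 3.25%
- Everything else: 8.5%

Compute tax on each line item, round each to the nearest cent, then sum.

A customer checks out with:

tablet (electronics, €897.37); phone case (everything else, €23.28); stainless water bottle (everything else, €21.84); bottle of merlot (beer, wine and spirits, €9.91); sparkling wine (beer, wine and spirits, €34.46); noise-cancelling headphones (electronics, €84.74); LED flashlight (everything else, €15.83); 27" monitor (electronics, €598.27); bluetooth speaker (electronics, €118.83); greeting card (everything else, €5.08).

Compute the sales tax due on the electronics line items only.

€55.21

Tablet €897.37: electronics → 3.25% → €29.16
Noise-cancelling headphones €84.74: electronics → 3.25% → €2.75
27" monitor €598.27: electronics → 3.25% → €19.44
Bluetooth speaker €118.83: electronics → 3.25% → €3.86
Tax on electronics = €29.16 + €2.75 + €19.44 + €3.86 = €55.21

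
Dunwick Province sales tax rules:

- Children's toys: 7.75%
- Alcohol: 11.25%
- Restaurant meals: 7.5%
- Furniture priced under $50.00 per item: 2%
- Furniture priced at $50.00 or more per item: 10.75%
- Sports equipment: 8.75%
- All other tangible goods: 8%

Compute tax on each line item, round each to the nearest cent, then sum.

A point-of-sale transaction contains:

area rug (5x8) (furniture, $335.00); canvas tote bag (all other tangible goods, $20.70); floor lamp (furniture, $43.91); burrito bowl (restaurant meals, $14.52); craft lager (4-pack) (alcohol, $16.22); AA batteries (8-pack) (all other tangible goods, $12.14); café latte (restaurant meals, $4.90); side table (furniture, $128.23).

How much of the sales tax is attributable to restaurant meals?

$1.46

Burrito bowl $14.52: restaurant meals → 7.5% → $1.09
Café latte $4.90: restaurant meals → 7.5% → $0.37
Tax on restaurant meals = $1.09 + $0.37 = $1.46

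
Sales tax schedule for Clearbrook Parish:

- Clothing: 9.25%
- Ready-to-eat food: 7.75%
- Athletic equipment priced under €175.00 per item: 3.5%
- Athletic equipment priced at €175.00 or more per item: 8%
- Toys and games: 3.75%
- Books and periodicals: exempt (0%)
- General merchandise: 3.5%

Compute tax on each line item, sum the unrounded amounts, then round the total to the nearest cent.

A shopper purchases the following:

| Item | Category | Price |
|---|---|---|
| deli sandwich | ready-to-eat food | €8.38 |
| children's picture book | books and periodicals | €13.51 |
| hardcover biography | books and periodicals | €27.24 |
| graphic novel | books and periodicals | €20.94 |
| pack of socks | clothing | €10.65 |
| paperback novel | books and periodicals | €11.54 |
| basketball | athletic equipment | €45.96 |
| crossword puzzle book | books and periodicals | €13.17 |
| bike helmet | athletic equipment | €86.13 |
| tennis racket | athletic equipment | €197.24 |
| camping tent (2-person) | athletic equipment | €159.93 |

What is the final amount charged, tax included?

Deli sandwich €8.38: ready-to-eat food → 7.75% → €0.64945
Children's picture book €13.51: books and periodicals → 0% → €0.00
Hardcover biography €27.24: books and periodicals → 0% → €0.00
Graphic novel €20.94: books and periodicals → 0% → €0.00
Pack of socks €10.65: clothing → 9.25% → €0.985125
Paperback novel €11.54: books and periodicals → 0% → €0.00
Basketball €45.96: athletic equipment, under €175.00 → 3.5% → €1.6086
Crossword puzzle book €13.17: books and periodicals → 0% → €0.00
Bike helmet €86.13: athletic equipment, under €175.00 → 3.5% → €3.01455
Tennis racket €197.24: athletic equipment, €175.00 or more → 8% → €15.7792
Camping tent (2-person) €159.93: athletic equipment, under €175.00 → 3.5% → €5.59755
Subtotal = €594.69; unrounded tax = €27.634475 → €27.63; total due = €622.32

€622.32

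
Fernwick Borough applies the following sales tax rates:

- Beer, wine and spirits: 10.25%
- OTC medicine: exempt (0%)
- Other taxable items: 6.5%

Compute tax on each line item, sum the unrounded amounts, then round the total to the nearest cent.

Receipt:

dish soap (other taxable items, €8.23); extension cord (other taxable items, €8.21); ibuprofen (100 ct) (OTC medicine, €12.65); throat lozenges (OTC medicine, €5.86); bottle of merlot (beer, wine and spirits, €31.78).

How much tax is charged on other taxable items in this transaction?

€1.07

Dish soap €8.23: other taxable items → 6.5% → €0.53495
Extension cord €8.21: other taxable items → 6.5% → €0.53365
Tax on other taxable items: unrounded sum = €1.0686 → €1.07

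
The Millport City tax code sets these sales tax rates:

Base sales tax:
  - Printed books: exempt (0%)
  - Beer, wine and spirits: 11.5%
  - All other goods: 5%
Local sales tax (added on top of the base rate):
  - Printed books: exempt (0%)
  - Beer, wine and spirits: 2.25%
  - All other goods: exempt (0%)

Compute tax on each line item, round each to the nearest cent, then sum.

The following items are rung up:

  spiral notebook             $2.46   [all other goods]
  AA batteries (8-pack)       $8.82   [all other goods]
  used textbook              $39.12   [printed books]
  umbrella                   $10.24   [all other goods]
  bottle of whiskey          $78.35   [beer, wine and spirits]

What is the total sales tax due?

$11.84

Spiral notebook $2.46: all other goods → 5% + 0% local = 5% → $0.12
AA batteries (8-pack) $8.82: all other goods → 5% + 0% local = 5% → $0.44
Used textbook $39.12: printed books → 0% + 0% local = 0% → $0.00
Umbrella $10.24: all other goods → 5% + 0% local = 5% → $0.51
Bottle of whiskey $78.35: beer, wine and spirits → 11.5% + 2.25% local = 13.75% → $10.77
Total tax = $0.12 + $0.44 + $0.51 + $10.77 = $11.84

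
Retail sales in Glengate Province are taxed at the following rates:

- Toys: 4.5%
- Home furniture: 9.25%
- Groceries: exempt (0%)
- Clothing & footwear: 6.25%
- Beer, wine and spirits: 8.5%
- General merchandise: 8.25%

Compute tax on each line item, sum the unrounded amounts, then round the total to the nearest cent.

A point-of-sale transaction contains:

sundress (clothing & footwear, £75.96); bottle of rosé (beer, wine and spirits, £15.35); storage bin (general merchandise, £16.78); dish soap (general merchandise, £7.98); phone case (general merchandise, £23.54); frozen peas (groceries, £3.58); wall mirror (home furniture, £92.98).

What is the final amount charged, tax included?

Sundress £75.96: clothing & footwear → 6.25% → £4.7475
Bottle of rosé £15.35: beer, wine and spirits → 8.5% → £1.30475
Storage bin £16.78: general merchandise → 8.25% → £1.38435
Dish soap £7.98: general merchandise → 8.25% → £0.65835
Phone case £23.54: general merchandise → 8.25% → £1.94205
Frozen peas £3.58: groceries → 0% → £0.00
Wall mirror £92.98: home furniture → 9.25% → £8.60065
Subtotal = £236.17; unrounded tax = £18.63765 → £18.64; total due = £254.81

£254.81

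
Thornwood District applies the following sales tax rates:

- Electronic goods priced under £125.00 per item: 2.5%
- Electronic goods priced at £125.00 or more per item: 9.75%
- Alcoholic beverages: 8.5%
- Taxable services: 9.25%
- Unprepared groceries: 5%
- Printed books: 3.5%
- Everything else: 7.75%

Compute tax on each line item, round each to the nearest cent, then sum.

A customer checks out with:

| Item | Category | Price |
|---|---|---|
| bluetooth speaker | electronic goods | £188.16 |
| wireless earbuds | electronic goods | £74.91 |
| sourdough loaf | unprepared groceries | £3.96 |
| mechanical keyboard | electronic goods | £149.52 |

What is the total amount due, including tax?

£451.55

Bluetooth speaker £188.16: electronic goods, £125.00 or more → 9.75% → £18.35
Wireless earbuds £74.91: electronic goods, under £125.00 → 2.5% → £1.87
Sourdough loaf £3.96: unprepared groceries → 5% → £0.20
Mechanical keyboard £149.52: electronic goods, £125.00 or more → 9.75% → £14.58
Subtotal = £416.55; tax = £35.00; total due = £451.55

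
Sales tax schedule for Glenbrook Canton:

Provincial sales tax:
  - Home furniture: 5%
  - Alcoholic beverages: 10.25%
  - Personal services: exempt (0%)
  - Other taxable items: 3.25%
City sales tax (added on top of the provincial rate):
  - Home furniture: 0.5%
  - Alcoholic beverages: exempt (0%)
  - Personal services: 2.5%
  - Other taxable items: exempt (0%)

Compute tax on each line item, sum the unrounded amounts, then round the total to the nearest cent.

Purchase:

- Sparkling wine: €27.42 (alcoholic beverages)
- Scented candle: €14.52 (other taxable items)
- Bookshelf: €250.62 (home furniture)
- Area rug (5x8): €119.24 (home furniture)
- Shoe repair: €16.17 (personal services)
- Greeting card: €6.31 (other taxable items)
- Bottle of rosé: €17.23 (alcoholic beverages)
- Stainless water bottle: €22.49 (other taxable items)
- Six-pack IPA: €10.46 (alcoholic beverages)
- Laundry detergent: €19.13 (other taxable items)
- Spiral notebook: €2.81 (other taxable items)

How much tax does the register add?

€28.52

Sparkling wine €27.42: alcoholic beverages → 10.25% + 0% city = 10.25% → €2.81055
Scented candle €14.52: other taxable items → 3.25% + 0% city = 3.25% → €0.4719
Bookshelf €250.62: home furniture → 5% + 0.5% city = 5.5% → €13.7841
Area rug (5x8) €119.24: home furniture → 5% + 0.5% city = 5.5% → €6.5582
Shoe repair €16.17: personal services → 0% + 2.5% city = 2.5% → €0.40425
Greeting card €6.31: other taxable items → 3.25% + 0% city = 3.25% → €0.205075
Bottle of rosé €17.23: alcoholic beverages → 10.25% + 0% city = 10.25% → €1.766075
Stainless water bottle €22.49: other taxable items → 3.25% + 0% city = 3.25% → €0.730925
Six-pack IPA €10.46: alcoholic beverages → 10.25% + 0% city = 10.25% → €1.07215
Laundry detergent €19.13: other taxable items → 3.25% + 0% city = 3.25% → €0.621725
Spiral notebook €2.81: other taxable items → 3.25% + 0% city = 3.25% → €0.091325
Unrounded tax sum = €28.516275 → €28.52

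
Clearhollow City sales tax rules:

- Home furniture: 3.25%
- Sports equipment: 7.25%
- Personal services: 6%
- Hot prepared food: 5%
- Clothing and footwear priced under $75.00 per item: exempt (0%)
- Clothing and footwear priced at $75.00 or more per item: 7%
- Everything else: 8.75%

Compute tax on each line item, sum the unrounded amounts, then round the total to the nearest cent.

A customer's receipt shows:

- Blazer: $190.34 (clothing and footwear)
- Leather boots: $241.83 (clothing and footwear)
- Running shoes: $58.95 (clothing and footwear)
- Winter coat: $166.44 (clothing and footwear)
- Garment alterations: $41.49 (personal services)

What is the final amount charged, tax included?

$743.44

Blazer $190.34: clothing and footwear, $75.00 or more → 7% → $13.3238
Leather boots $241.83: clothing and footwear, $75.00 or more → 7% → $16.9281
Running shoes $58.95: clothing and footwear, under $75.00 → 0% → $0.00
Winter coat $166.44: clothing and footwear, $75.00 or more → 7% → $11.6508
Garment alterations $41.49: personal services → 6% → $2.4894
Subtotal = $699.05; unrounded tax = $44.3921 → $44.39; total due = $743.44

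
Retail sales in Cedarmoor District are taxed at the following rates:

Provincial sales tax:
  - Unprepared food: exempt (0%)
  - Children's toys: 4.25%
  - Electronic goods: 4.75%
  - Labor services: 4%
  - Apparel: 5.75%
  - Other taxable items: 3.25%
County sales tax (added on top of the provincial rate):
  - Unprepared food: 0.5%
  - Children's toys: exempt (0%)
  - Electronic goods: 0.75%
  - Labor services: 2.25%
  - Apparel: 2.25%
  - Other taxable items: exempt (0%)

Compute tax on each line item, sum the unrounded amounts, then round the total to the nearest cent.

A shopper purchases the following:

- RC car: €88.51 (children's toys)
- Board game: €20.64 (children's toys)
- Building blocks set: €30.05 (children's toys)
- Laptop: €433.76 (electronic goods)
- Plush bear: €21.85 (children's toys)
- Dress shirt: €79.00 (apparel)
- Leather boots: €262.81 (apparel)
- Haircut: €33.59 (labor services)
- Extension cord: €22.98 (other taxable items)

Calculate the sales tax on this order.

RC car €88.51: children's toys → 4.25% + 0% county = 4.25% → €3.761675
Board game €20.64: children's toys → 4.25% + 0% county = 4.25% → €0.8772
Building blocks set €30.05: children's toys → 4.25% + 0% county = 4.25% → €1.277125
Laptop €433.76: electronic goods → 4.75% + 0.75% county = 5.5% → €23.8568
Plush bear €21.85: children's toys → 4.25% + 0% county = 4.25% → €0.928625
Dress shirt €79.00: apparel → 5.75% + 2.25% county = 8% → €6.32
Leather boots €262.81: apparel → 5.75% + 2.25% county = 8% → €21.0248
Haircut €33.59: labor services → 4% + 2.25% county = 6.25% → €2.099375
Extension cord €22.98: other taxable items → 3.25% + 0% county = 3.25% → €0.74685
Unrounded tax sum = €60.89245 → €60.89

€60.89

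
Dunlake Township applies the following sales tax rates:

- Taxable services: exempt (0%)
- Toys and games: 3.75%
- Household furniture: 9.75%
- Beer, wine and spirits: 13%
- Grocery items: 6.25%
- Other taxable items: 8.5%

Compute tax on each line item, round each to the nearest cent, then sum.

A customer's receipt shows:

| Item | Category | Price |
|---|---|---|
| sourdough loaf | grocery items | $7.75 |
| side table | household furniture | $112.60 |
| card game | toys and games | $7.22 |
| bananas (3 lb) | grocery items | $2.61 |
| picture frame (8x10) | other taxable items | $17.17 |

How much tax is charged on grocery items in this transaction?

$0.64

Sourdough loaf $7.75: grocery items → 6.25% → $0.48
Bananas (3 lb) $2.61: grocery items → 6.25% → $0.16
Tax on grocery items = $0.48 + $0.16 = $0.64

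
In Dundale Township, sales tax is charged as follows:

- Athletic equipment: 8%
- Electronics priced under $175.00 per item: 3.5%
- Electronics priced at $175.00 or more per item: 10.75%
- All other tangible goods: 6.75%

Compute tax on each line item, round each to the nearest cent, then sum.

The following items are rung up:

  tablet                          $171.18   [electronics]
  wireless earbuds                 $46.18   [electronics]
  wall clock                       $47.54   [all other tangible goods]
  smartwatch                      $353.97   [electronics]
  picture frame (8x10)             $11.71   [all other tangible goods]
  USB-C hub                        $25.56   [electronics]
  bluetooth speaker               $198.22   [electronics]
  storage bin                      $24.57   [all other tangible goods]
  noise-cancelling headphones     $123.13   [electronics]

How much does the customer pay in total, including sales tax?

$1079.89

Tablet $171.18: electronics, under $175.00 → 3.5% → $5.99
Wireless earbuds $46.18: electronics, under $175.00 → 3.5% → $1.62
Wall clock $47.54: all other tangible goods → 6.75% → $3.21
Smartwatch $353.97: electronics, $175.00 or more → 10.75% → $38.05
Picture frame (8x10) $11.71: all other tangible goods → 6.75% → $0.79
USB-C hub $25.56: electronics, under $175.00 → 3.5% → $0.89
Bluetooth speaker $198.22: electronics, $175.00 or more → 10.75% → $21.31
Storage bin $24.57: all other tangible goods → 6.75% → $1.66
Noise-cancelling headphones $123.13: electronics, under $175.00 → 3.5% → $4.31
Subtotal = $1002.06; tax = $77.83; total due = $1079.89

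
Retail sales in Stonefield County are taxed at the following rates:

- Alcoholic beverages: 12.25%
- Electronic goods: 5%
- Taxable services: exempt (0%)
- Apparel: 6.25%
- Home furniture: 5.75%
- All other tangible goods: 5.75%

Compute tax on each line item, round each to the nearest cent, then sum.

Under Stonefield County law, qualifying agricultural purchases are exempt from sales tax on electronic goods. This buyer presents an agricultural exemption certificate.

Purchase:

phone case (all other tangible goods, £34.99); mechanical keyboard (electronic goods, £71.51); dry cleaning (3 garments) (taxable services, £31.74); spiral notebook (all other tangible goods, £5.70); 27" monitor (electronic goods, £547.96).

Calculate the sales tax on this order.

Phone case £34.99: all other tangible goods → 5.75% → £2.01
Mechanical keyboard £71.51: electronic goods, buyer-exempt → 0% → £0.00
Dry cleaning (3 garments) £31.74: taxable services → 0% → £0.00
Spiral notebook £5.70: all other tangible goods → 5.75% → £0.33
27" monitor £547.96: electronic goods, buyer-exempt → 0% → £0.00
Total tax = £2.01 + £0.33 = £2.34

£2.34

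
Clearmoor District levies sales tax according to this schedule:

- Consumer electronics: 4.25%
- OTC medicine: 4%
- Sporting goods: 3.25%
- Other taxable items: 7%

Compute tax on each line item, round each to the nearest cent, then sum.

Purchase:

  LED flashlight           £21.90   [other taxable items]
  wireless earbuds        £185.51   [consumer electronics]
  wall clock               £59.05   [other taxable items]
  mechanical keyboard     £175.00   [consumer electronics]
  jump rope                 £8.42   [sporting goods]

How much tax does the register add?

LED flashlight £21.90: other taxable items → 7% → £1.53
Wireless earbuds £185.51: consumer electronics → 4.25% → £7.88
Wall clock £59.05: other taxable items → 7% → £4.13
Mechanical keyboard £175.00: consumer electronics → 4.25% → £7.44
Jump rope £8.42: sporting goods → 3.25% → £0.27
Total tax = £1.53 + £7.88 + £4.13 + £7.44 + £0.27 = £21.25

£21.25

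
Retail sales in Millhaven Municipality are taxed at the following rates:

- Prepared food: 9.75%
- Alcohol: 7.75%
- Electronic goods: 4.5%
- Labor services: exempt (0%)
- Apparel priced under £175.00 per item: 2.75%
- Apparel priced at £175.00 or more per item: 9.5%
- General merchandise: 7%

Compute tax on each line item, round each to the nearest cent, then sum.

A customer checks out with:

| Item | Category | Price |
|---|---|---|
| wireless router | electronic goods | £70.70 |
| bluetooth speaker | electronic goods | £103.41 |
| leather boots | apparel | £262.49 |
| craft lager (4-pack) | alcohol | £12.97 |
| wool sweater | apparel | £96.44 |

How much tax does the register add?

Wireless router £70.70: electronic goods → 4.5% → £3.18
Bluetooth speaker £103.41: electronic goods → 4.5% → £4.65
Leather boots £262.49: apparel, £175.00 or more → 9.5% → £24.94
Craft lager (4-pack) £12.97: alcohol → 7.75% → £1.01
Wool sweater £96.44: apparel, under £175.00 → 2.75% → £2.65
Total tax = £3.18 + £4.65 + £24.94 + £1.01 + £2.65 = £36.43

£36.43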